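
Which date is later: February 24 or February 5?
February 24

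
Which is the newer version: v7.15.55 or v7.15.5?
v7.15.55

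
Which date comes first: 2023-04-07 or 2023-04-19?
2023-04-07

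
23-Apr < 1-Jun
True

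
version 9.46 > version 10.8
False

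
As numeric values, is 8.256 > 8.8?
False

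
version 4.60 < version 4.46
False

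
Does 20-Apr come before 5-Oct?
Yes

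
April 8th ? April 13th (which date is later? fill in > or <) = <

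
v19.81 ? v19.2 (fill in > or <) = >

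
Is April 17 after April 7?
Yes. Day 17 comes after day 7 in April — this is a date comparison, not a decimal one (the decimal 4.17 would be smaller than 4.7).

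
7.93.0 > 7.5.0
True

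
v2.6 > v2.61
False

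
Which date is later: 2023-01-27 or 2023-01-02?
2023-01-27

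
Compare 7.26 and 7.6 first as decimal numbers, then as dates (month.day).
As decimals: 7.26 < 7.6. As dates: 7/26 is later than 7/6 (day 26 > day 6).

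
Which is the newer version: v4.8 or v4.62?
v4.62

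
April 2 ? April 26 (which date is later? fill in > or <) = <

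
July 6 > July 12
False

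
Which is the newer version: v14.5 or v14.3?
v14.5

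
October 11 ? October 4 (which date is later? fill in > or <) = >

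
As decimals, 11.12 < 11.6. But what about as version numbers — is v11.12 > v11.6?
True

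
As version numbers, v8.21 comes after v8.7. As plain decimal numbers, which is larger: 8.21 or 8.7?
8.7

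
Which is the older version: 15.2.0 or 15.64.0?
15.2.0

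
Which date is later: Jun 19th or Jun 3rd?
Jun 19th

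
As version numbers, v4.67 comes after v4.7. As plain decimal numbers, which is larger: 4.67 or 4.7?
4.7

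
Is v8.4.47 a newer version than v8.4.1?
Yes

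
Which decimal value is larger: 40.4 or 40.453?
40.453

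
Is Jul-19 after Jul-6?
Yes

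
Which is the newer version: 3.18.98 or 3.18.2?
3.18.98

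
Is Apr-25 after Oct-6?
No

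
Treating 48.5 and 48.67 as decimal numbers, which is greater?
48.67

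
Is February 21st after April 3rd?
No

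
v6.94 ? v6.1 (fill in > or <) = >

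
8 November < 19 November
True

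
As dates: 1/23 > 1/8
True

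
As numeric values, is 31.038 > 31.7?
False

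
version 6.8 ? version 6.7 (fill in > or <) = >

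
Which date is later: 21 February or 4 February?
21 February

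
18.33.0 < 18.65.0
True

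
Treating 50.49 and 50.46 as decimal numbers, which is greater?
50.49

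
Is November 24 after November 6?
Yes. Day 24 comes after day 6 in November — this is a date comparison, not a decimal one (the decimal 11.24 would be smaller than 11.6).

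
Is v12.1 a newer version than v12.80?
No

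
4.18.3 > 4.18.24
False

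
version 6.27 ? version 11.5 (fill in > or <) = <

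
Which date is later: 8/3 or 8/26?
8/26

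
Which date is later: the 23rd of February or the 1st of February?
the 23rd of February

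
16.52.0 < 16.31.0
False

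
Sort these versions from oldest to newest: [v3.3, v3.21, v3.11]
[v3.3, v3.11, v3.21]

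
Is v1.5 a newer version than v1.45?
No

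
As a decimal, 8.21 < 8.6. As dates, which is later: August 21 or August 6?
August 21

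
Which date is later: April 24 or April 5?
April 24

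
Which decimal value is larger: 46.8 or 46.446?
46.8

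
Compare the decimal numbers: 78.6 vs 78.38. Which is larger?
78.6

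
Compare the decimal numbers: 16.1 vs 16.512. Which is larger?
16.512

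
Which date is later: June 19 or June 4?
June 19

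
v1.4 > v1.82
False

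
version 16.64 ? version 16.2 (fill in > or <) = >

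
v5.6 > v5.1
True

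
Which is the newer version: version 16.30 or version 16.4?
version 16.30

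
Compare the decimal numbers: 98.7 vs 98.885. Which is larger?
98.885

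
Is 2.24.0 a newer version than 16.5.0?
No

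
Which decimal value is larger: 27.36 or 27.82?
27.82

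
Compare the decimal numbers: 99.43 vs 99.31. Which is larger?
99.43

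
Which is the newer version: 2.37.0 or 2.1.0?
2.37.0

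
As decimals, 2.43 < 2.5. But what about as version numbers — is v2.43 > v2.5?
True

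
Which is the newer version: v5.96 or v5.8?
v5.96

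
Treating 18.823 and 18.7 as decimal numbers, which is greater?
18.823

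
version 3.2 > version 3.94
False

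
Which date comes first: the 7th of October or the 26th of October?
the 7th of October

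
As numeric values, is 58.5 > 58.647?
False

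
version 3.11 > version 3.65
False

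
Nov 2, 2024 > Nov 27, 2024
False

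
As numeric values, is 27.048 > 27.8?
False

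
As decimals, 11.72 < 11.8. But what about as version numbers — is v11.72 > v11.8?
True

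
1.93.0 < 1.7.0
False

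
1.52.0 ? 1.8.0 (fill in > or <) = >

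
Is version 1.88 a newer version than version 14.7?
No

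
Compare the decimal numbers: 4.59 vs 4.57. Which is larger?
4.59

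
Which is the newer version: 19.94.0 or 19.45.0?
19.94.0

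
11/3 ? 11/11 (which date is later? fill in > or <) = <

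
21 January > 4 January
True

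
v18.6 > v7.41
True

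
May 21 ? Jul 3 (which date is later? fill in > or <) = <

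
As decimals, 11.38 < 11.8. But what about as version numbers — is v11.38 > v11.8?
True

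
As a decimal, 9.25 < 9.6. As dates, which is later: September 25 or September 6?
September 25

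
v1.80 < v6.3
True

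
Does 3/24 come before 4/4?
Yes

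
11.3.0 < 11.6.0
True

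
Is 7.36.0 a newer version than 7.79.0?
No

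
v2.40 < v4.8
True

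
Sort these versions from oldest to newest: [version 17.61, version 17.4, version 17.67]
[version 17.4, version 17.61, version 17.67]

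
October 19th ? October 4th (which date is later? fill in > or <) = >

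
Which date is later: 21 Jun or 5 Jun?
21 Jun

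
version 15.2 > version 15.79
False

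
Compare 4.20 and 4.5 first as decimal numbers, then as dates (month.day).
As decimals: 4.20 < 4.5. As dates: 4/20 is later than 4/5 (day 20 > day 5).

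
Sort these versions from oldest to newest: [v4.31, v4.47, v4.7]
[v4.7, v4.31, v4.47]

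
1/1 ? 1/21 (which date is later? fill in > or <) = <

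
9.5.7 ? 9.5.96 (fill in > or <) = <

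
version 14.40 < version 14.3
False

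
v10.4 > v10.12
False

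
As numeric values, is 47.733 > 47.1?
True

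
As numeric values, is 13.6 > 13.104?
True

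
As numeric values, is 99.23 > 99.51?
False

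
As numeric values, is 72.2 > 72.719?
False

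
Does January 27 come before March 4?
Yes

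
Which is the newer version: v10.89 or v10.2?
v10.89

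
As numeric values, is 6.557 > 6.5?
True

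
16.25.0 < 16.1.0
False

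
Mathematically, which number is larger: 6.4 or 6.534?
6.534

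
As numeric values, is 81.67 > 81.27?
True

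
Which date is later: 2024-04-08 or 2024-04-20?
2024-04-20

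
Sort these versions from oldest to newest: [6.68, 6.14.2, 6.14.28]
[6.14.2, 6.14.28, 6.68]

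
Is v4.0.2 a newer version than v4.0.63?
No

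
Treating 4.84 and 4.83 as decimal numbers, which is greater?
4.84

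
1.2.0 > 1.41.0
False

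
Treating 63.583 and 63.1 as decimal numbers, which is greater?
63.583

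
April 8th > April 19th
False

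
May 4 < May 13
True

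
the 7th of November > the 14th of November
False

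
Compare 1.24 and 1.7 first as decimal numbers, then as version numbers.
As decimals: 1.24 < 1.7. As versions: v1.24 > v1.7 (minor version 24 > 7).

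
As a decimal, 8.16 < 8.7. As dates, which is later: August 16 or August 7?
August 16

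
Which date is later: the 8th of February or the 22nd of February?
the 22nd of February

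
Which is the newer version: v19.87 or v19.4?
v19.87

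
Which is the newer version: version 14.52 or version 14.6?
version 14.52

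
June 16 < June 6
False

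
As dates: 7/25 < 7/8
False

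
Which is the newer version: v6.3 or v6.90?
v6.90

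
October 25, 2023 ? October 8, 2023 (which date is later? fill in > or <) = >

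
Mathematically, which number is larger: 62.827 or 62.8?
62.827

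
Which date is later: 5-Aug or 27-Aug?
27-Aug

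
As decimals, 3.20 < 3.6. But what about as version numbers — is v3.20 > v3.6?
True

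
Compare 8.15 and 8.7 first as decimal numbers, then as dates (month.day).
As decimals: 8.15 < 8.7. As dates: 8/15 is later than 8/7 (day 15 > day 7).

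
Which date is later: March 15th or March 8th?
March 15th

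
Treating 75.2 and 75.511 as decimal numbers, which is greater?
75.511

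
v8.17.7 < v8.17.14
True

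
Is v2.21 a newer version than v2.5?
Yes. Version numbers are compared segment by segment as integers, not as decimals: minor version 21 > 5, so v2.21 > v2.5 (even though the decimal 2.21 < 2.5).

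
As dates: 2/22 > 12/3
False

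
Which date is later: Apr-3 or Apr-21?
Apr-21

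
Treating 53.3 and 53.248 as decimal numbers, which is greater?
53.3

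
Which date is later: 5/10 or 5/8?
5/10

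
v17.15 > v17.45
False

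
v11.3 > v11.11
False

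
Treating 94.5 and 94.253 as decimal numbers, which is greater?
94.5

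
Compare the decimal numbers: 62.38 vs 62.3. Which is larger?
62.38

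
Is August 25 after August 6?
Yes. Day 25 comes after day 6 in August — this is a date comparison, not a decimal one (the decimal 8.25 would be smaller than 8.6).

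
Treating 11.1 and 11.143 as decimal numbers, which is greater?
11.143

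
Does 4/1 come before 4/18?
Yes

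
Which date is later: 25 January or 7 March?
7 March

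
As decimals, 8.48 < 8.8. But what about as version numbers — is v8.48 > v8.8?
True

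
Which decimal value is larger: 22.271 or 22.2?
22.271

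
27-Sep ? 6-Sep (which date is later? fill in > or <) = >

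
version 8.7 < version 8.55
True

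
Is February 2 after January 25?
Yes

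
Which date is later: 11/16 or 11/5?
11/16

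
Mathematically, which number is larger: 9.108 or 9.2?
9.2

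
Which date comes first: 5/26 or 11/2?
5/26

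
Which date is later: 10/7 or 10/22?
10/22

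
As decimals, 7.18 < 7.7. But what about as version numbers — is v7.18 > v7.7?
True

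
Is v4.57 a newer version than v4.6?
Yes. Version numbers are compared segment by segment as integers, not as decimals: minor version 57 > 6, so v4.57 > v4.6 (even though the decimal 4.57 < 4.6).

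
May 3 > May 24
False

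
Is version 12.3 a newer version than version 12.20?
No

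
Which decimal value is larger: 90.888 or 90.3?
90.888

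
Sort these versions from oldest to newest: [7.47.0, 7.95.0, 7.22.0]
[7.22.0, 7.47.0, 7.95.0]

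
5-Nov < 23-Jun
False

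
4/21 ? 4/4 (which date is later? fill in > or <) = >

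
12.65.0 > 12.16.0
True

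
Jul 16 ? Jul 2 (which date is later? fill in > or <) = >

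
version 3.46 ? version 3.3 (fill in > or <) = >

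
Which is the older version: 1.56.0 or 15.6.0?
1.56.0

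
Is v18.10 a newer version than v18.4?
Yes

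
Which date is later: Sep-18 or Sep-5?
Sep-18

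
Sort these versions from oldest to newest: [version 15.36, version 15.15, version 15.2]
[version 15.2, version 15.15, version 15.36]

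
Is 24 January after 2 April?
No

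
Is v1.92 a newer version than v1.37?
Yes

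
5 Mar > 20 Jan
True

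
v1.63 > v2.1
False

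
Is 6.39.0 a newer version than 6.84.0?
No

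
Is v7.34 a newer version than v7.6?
Yes. Version numbers are compared segment by segment as integers, not as decimals: minor version 34 > 6, so v7.34 > v7.6 (even though the decimal 7.34 < 7.6).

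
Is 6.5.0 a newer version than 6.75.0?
No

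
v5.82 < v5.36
False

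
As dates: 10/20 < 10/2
False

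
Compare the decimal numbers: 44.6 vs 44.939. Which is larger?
44.939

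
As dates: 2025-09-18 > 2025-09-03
True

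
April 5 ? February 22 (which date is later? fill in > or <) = >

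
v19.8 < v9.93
False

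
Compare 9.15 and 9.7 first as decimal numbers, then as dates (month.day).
As decimals: 9.15 < 9.7. As dates: 9/15 is later than 9/7 (day 15 > day 7).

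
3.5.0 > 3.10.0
False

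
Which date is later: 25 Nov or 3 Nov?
25 Nov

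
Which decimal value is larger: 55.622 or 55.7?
55.7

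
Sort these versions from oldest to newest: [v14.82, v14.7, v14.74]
[v14.7, v14.74, v14.82]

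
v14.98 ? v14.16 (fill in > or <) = >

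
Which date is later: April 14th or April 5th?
April 14th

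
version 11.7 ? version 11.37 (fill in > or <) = <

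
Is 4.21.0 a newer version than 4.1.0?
Yes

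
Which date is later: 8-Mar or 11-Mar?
11-Mar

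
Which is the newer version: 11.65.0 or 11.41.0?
11.65.0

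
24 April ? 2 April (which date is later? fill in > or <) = >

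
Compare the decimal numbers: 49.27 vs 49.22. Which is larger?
49.27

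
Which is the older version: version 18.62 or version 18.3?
version 18.3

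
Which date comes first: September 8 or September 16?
September 8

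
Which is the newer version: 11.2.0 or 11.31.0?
11.31.0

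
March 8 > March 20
False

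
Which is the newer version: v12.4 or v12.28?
v12.28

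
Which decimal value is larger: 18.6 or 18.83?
18.83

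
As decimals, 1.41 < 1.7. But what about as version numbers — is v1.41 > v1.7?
True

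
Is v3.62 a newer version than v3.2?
Yes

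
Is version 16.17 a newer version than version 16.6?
Yes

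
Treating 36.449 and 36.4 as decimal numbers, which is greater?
36.449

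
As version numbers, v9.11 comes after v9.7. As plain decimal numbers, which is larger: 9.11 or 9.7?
9.7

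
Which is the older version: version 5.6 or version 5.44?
version 5.6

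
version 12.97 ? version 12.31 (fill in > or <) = >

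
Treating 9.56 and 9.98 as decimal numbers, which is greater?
9.98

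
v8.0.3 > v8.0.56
False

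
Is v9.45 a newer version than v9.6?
Yes. Version numbers are compared segment by segment as integers, not as decimals: minor version 45 > 6, so v9.45 > v9.6 (even though the decimal 9.45 < 9.6).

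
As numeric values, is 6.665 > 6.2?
True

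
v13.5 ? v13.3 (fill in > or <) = >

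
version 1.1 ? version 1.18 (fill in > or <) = <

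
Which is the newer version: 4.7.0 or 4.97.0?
4.97.0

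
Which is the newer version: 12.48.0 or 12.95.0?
12.95.0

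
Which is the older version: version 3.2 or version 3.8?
version 3.2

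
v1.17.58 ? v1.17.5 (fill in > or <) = >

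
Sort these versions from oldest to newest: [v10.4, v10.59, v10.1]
[v10.1, v10.4, v10.59]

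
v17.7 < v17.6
False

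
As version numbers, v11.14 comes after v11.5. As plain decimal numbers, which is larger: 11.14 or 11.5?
11.5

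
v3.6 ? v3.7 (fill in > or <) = <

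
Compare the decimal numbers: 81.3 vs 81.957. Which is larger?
81.957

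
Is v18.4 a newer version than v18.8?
No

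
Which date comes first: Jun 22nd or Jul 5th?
Jun 22nd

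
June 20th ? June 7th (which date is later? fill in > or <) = >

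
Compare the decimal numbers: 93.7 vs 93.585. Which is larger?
93.7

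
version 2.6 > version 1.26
True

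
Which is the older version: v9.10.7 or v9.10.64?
v9.10.7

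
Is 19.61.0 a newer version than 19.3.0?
Yes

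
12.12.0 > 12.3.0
True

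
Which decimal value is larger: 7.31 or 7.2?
7.31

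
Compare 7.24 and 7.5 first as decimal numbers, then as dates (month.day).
As decimals: 7.24 < 7.5. As dates: 7/24 is later than 7/5 (day 24 > day 5).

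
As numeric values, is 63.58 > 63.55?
True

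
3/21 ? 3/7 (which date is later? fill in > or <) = >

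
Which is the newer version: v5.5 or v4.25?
v5.5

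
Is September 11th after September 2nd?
Yes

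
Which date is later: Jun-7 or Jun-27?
Jun-27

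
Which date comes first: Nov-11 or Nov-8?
Nov-8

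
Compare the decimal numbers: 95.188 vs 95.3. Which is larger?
95.3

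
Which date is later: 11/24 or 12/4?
12/4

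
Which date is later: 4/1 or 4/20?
4/20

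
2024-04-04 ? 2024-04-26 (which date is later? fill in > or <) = <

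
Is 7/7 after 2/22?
Yes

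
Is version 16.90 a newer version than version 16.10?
Yes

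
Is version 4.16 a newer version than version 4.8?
Yes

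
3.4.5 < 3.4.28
True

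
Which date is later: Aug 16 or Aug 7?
Aug 16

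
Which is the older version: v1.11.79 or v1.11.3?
v1.11.3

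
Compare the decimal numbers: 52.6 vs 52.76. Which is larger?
52.76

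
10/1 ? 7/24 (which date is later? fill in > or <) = >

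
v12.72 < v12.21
False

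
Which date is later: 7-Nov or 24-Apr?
7-Nov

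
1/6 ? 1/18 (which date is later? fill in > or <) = <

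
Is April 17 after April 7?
Yes. Day 17 comes after day 7 in April — this is a date comparison, not a decimal one (the decimal 4.17 would be smaller than 4.7).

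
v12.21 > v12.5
True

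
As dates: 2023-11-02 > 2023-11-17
False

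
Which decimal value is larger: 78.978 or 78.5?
78.978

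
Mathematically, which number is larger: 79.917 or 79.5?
79.917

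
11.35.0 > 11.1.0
True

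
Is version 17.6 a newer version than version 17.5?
Yes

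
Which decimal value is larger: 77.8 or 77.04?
77.8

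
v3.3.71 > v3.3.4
True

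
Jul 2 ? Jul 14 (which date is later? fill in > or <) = <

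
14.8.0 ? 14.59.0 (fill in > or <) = <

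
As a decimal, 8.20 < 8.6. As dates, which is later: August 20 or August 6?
August 20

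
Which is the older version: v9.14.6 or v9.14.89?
v9.14.6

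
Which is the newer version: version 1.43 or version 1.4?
version 1.43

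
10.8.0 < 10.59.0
True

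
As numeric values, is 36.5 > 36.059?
True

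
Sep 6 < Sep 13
True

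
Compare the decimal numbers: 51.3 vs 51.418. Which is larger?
51.418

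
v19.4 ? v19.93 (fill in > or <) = <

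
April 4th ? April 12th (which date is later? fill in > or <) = <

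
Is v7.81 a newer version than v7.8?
Yes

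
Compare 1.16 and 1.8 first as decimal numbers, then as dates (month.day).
As decimals: 1.16 < 1.8. As dates: 1/16 is later than 1/8 (day 16 > day 8).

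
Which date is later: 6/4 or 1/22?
6/4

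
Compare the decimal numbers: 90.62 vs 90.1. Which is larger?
90.62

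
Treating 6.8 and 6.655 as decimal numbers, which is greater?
6.8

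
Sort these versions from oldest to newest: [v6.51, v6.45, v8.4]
[v6.45, v6.51, v8.4]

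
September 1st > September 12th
False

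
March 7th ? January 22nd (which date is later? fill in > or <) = >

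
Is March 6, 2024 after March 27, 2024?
No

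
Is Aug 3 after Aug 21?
No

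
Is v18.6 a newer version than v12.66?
Yes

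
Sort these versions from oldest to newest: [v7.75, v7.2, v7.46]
[v7.2, v7.46, v7.75]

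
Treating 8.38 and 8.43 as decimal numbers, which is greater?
8.43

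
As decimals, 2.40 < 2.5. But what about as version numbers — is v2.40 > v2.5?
True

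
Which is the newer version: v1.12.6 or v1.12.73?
v1.12.73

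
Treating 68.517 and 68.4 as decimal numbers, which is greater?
68.517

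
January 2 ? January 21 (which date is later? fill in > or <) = <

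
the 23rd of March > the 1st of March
True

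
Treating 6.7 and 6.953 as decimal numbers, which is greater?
6.953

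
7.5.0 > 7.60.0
False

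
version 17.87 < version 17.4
False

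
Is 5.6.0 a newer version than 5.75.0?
No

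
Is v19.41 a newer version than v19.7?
Yes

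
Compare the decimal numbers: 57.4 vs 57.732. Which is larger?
57.732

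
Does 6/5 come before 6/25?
Yes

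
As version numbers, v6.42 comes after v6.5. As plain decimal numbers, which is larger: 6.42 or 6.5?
6.5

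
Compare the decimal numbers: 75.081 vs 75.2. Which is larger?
75.2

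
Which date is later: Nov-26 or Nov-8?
Nov-26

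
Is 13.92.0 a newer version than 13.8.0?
Yes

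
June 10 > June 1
True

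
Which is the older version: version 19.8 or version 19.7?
version 19.7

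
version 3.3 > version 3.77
False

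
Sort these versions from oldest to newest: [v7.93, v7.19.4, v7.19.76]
[v7.19.4, v7.19.76, v7.93]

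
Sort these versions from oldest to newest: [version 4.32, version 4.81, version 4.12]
[version 4.12, version 4.32, version 4.81]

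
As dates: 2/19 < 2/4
False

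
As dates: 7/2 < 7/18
True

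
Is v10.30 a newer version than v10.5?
Yes. Version numbers are compared segment by segment as integers, not as decimals: minor version 30 > 5, so v10.30 > v10.5 (even though the decimal 10.30 < 10.5).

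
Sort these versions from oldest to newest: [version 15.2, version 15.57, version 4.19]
[version 4.19, version 15.2, version 15.57]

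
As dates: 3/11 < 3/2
False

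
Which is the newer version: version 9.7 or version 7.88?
version 9.7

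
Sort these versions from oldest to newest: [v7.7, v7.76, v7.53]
[v7.7, v7.53, v7.76]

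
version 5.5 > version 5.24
False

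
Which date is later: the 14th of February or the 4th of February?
the 14th of February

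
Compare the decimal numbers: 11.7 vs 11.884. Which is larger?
11.884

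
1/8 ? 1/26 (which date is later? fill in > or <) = <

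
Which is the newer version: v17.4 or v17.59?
v17.59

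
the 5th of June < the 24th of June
True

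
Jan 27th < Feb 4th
True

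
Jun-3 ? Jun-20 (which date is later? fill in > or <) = <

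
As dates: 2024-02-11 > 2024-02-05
True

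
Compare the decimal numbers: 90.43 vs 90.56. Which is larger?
90.56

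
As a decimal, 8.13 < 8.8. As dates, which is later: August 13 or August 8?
August 13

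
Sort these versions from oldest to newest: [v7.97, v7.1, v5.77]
[v5.77, v7.1, v7.97]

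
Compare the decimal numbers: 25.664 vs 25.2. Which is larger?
25.664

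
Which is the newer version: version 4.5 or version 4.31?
version 4.31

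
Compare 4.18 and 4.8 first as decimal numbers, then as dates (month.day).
As decimals: 4.18 < 4.8. As dates: 4/18 is later than 4/8 (day 18 > day 8).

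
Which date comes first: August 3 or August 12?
August 3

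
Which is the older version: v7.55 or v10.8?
v7.55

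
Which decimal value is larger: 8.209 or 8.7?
8.7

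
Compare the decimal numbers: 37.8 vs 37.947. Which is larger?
37.947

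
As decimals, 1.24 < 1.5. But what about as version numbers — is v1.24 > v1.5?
True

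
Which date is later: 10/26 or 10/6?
10/26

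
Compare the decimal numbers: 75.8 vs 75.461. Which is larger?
75.8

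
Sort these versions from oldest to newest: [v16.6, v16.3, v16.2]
[v16.2, v16.3, v16.6]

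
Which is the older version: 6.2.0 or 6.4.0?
6.2.0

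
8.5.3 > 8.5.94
False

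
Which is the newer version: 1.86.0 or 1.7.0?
1.86.0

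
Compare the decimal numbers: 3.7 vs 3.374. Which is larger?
3.7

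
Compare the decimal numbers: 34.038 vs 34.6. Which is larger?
34.6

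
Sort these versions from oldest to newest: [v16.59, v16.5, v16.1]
[v16.1, v16.5, v16.59]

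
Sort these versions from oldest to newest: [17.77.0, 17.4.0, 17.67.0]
[17.4.0, 17.67.0, 17.77.0]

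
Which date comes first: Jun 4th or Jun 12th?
Jun 4th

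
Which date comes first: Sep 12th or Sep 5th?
Sep 5th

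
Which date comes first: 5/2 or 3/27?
3/27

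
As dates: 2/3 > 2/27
False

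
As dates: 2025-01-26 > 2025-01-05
True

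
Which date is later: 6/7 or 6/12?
6/12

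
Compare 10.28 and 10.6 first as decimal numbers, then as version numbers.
As decimals: 10.28 < 10.6. As versions: v10.28 > v10.6 (minor version 28 > 6).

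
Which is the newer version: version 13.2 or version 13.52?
version 13.52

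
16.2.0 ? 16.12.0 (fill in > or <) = <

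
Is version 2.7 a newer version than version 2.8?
No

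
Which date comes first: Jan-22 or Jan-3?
Jan-3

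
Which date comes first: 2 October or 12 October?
2 October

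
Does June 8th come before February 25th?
No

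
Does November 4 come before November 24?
Yes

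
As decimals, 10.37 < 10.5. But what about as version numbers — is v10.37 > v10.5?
True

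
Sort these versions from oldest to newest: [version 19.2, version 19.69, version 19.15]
[version 19.2, version 19.15, version 19.69]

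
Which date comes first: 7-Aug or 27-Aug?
7-Aug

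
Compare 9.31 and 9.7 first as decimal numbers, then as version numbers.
As decimals: 9.31 < 9.7. As versions: v9.31 > v9.7 (minor version 31 > 7).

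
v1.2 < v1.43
True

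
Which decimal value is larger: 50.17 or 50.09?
50.17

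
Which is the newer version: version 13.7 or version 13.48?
version 13.48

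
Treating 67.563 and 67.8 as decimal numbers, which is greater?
67.8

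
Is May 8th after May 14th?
No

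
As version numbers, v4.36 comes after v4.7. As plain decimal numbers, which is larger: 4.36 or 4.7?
4.7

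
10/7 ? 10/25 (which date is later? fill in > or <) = <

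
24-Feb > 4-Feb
True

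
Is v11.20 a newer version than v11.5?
Yes. Version numbers are compared segment by segment as integers, not as decimals: minor version 20 > 5, so v11.20 > v11.5 (even though the decimal 11.20 < 11.5).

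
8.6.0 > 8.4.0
True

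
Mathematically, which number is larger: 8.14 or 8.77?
8.77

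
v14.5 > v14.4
True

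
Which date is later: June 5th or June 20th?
June 20th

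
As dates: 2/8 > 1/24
True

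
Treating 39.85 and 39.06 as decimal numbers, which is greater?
39.85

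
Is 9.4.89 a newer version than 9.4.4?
Yes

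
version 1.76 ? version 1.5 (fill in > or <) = >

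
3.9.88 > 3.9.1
True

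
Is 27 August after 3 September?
No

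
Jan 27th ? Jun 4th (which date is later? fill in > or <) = <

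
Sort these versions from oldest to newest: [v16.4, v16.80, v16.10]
[v16.4, v16.10, v16.80]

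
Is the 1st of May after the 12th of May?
No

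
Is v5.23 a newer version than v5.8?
Yes. Version numbers are compared segment by segment as integers, not as decimals: minor version 23 > 8, so v5.23 > v5.8 (even though the decimal 5.23 < 5.8).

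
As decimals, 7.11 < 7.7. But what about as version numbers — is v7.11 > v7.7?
True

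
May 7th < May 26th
True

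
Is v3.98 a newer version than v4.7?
No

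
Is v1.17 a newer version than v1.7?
Yes. Version numbers are compared segment by segment as integers, not as decimals: minor version 17 > 7, so v1.17 > v1.7 (even though the decimal 1.17 < 1.7).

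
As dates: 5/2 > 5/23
False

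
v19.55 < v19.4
False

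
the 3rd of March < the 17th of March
True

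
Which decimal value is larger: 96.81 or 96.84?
96.84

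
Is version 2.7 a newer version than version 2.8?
No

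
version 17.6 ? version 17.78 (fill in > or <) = <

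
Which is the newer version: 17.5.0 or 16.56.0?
17.5.0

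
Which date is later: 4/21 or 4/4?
4/21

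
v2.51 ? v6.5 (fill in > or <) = <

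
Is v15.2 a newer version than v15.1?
Yes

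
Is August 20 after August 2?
Yes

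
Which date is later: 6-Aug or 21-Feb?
6-Aug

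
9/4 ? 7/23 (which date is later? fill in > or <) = >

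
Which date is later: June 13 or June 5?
June 13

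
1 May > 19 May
False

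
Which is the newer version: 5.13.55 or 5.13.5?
5.13.55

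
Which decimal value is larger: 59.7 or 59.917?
59.917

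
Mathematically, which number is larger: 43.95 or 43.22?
43.95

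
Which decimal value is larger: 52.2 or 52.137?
52.2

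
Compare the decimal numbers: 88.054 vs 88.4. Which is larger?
88.4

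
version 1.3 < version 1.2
False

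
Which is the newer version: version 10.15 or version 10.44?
version 10.44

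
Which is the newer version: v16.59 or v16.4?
v16.59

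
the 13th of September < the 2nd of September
False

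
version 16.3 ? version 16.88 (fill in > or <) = <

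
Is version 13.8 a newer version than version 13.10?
No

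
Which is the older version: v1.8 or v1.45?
v1.8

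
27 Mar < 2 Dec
True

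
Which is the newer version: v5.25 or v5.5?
v5.25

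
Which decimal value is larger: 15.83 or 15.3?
15.83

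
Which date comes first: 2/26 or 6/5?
2/26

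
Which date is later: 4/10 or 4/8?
4/10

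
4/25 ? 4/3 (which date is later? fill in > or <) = >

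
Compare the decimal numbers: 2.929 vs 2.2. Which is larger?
2.929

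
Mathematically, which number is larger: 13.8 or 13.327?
13.8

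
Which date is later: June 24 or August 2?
August 2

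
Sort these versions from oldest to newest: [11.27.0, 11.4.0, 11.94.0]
[11.4.0, 11.27.0, 11.94.0]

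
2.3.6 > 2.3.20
False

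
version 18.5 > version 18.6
False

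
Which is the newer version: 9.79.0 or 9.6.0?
9.79.0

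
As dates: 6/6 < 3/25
False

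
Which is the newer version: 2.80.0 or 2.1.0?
2.80.0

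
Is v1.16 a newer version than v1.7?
Yes. Version numbers are compared segment by segment as integers, not as decimals: minor version 16 > 7, so v1.16 > v1.7 (even though the decimal 1.16 < 1.7).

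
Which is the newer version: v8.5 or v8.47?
v8.47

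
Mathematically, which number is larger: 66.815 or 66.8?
66.815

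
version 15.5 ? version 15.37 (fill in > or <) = <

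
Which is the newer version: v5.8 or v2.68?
v5.8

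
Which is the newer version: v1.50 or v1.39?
v1.50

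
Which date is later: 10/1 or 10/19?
10/19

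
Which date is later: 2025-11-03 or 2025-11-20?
2025-11-20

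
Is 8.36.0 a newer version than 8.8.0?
Yes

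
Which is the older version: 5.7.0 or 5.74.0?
5.7.0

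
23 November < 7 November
False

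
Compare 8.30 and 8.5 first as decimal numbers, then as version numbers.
As decimals: 8.30 < 8.5. As versions: v8.30 > v8.5 (minor version 30 > 5).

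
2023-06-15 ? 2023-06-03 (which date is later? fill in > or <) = >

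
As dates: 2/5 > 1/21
True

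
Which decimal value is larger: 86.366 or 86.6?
86.6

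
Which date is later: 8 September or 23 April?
8 September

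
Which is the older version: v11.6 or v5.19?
v5.19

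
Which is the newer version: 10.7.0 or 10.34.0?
10.34.0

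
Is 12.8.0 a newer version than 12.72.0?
No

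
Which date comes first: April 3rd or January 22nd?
January 22nd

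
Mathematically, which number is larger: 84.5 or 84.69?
84.69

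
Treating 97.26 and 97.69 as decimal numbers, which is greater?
97.69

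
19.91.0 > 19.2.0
True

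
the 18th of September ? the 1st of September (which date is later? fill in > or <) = >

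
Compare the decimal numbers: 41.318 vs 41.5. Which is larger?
41.5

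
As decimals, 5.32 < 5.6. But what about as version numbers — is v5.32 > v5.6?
True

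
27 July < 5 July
False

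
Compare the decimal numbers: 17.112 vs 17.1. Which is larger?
17.112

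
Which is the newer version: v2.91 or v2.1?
v2.91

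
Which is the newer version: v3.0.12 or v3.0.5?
v3.0.12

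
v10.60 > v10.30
True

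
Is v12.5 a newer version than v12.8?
No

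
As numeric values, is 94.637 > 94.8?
False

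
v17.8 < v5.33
False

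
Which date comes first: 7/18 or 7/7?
7/7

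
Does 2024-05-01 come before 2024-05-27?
Yes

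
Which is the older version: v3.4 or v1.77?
v1.77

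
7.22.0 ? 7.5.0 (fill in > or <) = >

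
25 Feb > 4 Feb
True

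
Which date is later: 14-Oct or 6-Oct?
14-Oct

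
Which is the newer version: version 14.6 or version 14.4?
version 14.6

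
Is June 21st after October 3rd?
No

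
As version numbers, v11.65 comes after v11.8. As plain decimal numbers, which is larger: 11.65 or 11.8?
11.8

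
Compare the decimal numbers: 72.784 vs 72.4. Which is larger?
72.784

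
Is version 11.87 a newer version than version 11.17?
Yes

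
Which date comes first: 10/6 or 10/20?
10/6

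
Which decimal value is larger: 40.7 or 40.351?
40.7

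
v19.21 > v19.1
True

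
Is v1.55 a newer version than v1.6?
Yes. Version numbers are compared segment by segment as integers, not as decimals: minor version 55 > 6, so v1.55 > v1.6 (even though the decimal 1.55 < 1.6).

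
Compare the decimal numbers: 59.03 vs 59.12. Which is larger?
59.12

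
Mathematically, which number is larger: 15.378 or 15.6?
15.6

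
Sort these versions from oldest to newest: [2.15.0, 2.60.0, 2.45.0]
[2.15.0, 2.45.0, 2.60.0]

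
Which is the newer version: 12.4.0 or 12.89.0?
12.89.0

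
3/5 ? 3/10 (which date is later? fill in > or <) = <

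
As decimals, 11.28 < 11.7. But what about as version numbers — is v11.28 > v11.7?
True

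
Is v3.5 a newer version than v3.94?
No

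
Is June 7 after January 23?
Yes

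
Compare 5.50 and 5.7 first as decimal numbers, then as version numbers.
As decimals: 5.50 < 5.7. As versions: v5.50 > v5.7 (minor version 50 > 7).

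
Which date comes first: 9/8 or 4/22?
4/22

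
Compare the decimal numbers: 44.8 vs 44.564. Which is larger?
44.8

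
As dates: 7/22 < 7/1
False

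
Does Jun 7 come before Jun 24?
Yes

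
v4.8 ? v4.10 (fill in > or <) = <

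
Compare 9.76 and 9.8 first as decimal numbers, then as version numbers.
As decimals: 9.76 < 9.8. As versions: v9.76 > v9.8 (minor version 76 > 8).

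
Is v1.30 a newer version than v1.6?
Yes. Version numbers are compared segment by segment as integers, not as decimals: minor version 30 > 6, so v1.30 > v1.6 (even though the decimal 1.30 < 1.6).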